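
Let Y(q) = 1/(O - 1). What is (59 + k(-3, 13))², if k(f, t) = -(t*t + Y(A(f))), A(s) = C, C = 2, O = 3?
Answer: 48841/4 ≈ 12210.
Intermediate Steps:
A(s) = 2
Y(q) = ½ (Y(q) = 1/(3 - 1) = 1/2 = ½)
k(f, t) = -½ - t² (k(f, t) = -(t*t + ½) = -(t² + ½) = -(½ + t²) = -½ - t²)
(59 + k(-3, 13))² = (59 + (-½ - 1*13²))² = (59 + (-½ - 1*169))² = (59 + (-½ - 169))² = (59 - 339/2)² = (-221/2)² = 48841/4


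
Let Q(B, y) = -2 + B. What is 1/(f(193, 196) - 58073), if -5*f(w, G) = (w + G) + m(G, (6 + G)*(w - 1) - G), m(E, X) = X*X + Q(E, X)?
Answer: -5/1489324692 ≈ -3.3572e-9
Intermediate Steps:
m(E, X) = -2 + E + X**2 (m(E, X) = X*X + (-2 + E) = X**2 + (-2 + E) = -2 + E + X**2)
f(w, G) = 2/5 - 2*G/5 - w/5 - (-G + (-1 + w)*(6 + G))**2/5 (f(w, G) = -((w + G) + (-2 + G + ((6 + G)*(w - 1) - G)**2))/5 = -((G + w) + (-2 + G + ((6 + G)*(-1 + w) - G)**2))/5 = -((G + w) + (-2 + G + ((-1 + w)*(6 + G) - G)**2))/5 = -((G + w) + (-2 + G + (-G + (-1 + w)*(6 + G))**2))/5 = -(-2 + w + (-G + (-1 + w)*(6 + G))**2 + 2*G)/5 = 2/5 - 2*G/5 - w/5 - (-G + (-1 + w)*(6 + G))**2/5)
1/(f(193, 196) - 58073) = 1/((2/5 - 2/5*196 - 1/5*193 - (-6 - 2*196 + 6*193 + 196*193)**2/5) - 58073) = 1/((2/5 - 392/5 - 193/5 - (-6 - 392 + 1158 + 37828)**2/5) - 58073) = 1/((2/5 - 392/5 - 193/5 - 1/5*38588**2) - 58073) = 1/((2/5 - 392/5 - 193/5 - 1/5*1489033744) - 58073) = 1/((2/5 - 392/5 - 193/5 - 1489033744/5) - 58073) = 1/(-1489034327/5 - 58073) = 1/(-1489324692/5) = -5/1489324692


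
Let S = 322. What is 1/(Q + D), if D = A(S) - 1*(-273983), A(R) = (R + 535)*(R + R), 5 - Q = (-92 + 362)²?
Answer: 1/752996 ≈ 1.3280e-6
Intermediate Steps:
Q = -72895 (Q = 5 - (-92 + 362)² = 5 - 1*270² = 5 - 1*72900 = 5 - 72900 = -72895)
A(R) = 2*R*(535 + R) (A(R) = (535 + R)*(2*R) = 2*R*(535 + R))
D = 825891 (D = 2*322*(535 + 322) - 1*(-273983) = 2*322*857 + 273983 = 551908 + 273983 = 825891)
1/(Q + D) = 1/(-72895 + 825891) = 1/752996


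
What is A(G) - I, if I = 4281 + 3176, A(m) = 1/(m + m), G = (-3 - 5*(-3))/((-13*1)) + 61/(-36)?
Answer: -9135059/1225 ≈ -7457.2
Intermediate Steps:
G = -1225/468 (G = (-3 + 15)/(-13) + 61*(-1/36) = 12*(-1/13) - 61/36 = -12/13 - 61/36 = -1225/468 ≈ -2.6175)
A(m) = 1/(2*m)
I = 7457
A(G) - I = 1/(2*(-1225/468)) - 1*7457 = (½)*(-468/1225) - 7457 = -234/1225 - 7457 = -9135059/1225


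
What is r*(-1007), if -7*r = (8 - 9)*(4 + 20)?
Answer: -24168/7 ≈ -3452.6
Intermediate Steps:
r = 24/7 (r = -(8 - 9)*(4 + 20)/7 = -(-1)*24/7 = -1/7*(-24) = 24/7 ≈ 3.4286)
r*(-1007) = (24/7)*(-1007) = -24168/7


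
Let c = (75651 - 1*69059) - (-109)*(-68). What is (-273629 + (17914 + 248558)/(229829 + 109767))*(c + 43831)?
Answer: -999178298059383/84899 ≈ -1.1769e+10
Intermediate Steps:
c = -820 (c = (75651 - 69059) - 1*7412 = 6592 - 7412 = -820)
(-273629 + (17914 + 248558)/(229829 + 109767))*(c + 43831) = (-273629 + (17914 + 248558)/(229829 + 109767))*(-820 + 43831) = (-273629 + 266472/339596)*43011 = (-273629 + 266472*(1/339596))*43011 = (-273629 + 66618/84899)*43011 = -23230761853/84899*43011 = -999178298059383/84899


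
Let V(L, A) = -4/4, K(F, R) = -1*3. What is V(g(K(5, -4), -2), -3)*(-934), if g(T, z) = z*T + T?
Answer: 934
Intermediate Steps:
K(F, R) = -3
g(T, z) = T + T*z (g(T, z) = T*z + T = T + T*z)
V(L, A) = -1 (V(L, A) = (1/4)*(-4) = -1)
V(g(K(5, -4), -2), -3)*(-934) = -1*(-934) = 934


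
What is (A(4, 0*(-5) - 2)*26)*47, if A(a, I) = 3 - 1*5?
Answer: -2444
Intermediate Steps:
A(a, I) = -2 (A(a, I) = 3 - 5 = -2)
(A(4, 0*(-5) - 2)*26)*47 = -2*26*47 = -52*47 = -2444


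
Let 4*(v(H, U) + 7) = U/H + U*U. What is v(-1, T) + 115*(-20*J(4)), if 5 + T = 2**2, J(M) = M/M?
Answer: -4613/2 ≈ -2306.5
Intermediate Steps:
J(M) = 1
T = -1 (T = -5 + 2**2 = -5 + 4 = -1)
v(H, U) = -7 + U**2/4 + U/(4*H) (v(H, U) = -7 + (U/H + U*U)/4 = -7 + (U/H + U**2)/4 = -7 + (U**2 + U/H)/4 = -7 + (U**2/4 + U/(4*H)) = -7 + U**2/4 + U/(4*H))
v(-1, T) + 115*(-20*J(4)) = (1/4)*(-1 - (-28 + (-1)**2))/(-1) + 115*(-20*1) = (1/4)*(-1)*(-1 - (-28 + 1)) + 115*(-20) = (1/4)*(-1)*(-1 - 1*(-27)) - 2300 = (1/4)*(-1)*(-1 + 27) - 2300 = (1/4)*(-1)*26 - 2300 = -13/2 - 2300 = -4613/2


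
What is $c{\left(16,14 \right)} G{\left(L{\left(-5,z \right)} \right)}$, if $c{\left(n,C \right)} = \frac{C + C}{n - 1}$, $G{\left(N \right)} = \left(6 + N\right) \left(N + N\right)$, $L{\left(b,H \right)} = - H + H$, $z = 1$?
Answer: $0$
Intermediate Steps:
$L{\left(b,H \right)} = 0$
$G{\left(N \right)} = 2 N \left(6 + N\right)$ ($G{\left(N \right)} = \left(6 + N\right) 2 N = 2 N \left(6 + N\right)$)
$c{\left(n,C \right)} = \frac{2 C}{-1 + n}$
$c{\left(16,14 \right)} G{\left(L{\left(-5,z \right)} \right)} = 2 \cdot 14 \frac{1}{-1 + 16} \cdot 2 \cdot 0 \left(6 + 0\right) = 2 \cdot 14 \cdot \frac{1}{15} \cdot 2 \cdot 0 \cdot 6 = 2 \cdot 14 \cdot \frac{1}{15} \cdot 0 = \frac{28}{15} \cdot 0 = 0$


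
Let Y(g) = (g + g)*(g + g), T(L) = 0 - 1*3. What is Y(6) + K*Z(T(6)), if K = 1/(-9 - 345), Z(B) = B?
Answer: 16993/118 ≈ 144.01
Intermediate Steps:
T(L) = -3 (T(L) = 0 - 3 = -3)
Y(g) = 4*g**2 (Y(g) = (2*g)*(2*g) = 4*g**2)
K = -1/354 (K = 1/(-354) = -1/354 ≈ -0.0028249)
Y(6) + K*Z(T(6)) = 4*6**2 - 1/354*(-3) = 4*36 + 1/118 = 144 + 1/118 = 16993/118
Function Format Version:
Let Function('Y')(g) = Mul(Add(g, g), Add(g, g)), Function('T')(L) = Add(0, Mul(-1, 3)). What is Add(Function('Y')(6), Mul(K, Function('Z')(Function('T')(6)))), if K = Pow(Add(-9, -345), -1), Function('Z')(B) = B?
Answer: Rational(16993, 118) ≈ 144.01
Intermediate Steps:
Function('T')(L) = -3 (Function('T')(L) = Add(0, -3) = -3)
Function('Y')(g) = Mul(4, Pow(g, 2)) (Function('Y')(g) = Mul(Mul(2, g), Mul(2, g)) = Mul(4, Pow(g, 2)))
K = Rational(-1, 354) (K = Pow(-354, -1) = Rational(-1, 354) ≈ -0.0028249)
Add(Function('Y')(6), Mul(K, Function('Z')(Function('T')(6)))) = Add(Mul(4, Pow(6, 2)), Mul(Rational(-1, 354), -3)) = Add(Mul(4, 36), Rational(1, 118)) = Add(144, Rational(1, 118)) = Rational(16993, 118)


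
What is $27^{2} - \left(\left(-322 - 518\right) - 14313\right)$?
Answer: $15882$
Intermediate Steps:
$27^{2} - \left(\left(-322 - 518\right) - 14313\right) = 729 - \left(-840 - 14313\right) = 729 - -15153 = 729 + 15153 = 15882$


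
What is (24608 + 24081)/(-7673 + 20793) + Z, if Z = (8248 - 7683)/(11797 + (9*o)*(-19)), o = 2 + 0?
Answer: 113029059/30057920 ≈ 3.7604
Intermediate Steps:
o = 2
Z = 113/2291 (Z = (8248 - 7683)/(11797 + (9*2)*(-19)) = 565/(11797 + 18*(-19)) = 565/(11797 - 342) = 565/11455 = 565*(1/11455) = 113/2291 ≈ 0.049323)
(24608 + 24081)/(-7673 + 20793) + Z = (24608 + 24081)/(-7673 + 20793) + 113/2291 = 48689/13120 + 113/2291 = 113029059/30057920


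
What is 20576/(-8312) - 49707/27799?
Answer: -123144601/28883161 ≈ -4.2635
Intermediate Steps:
20576/(-8312) - 49707/27799 = 20576*(-1/8312) - 49707*1/27799 = -2572/1039 - 49707/27799 = -123144601/28883161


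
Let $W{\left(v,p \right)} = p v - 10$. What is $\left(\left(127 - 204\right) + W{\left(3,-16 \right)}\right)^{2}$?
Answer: $18225$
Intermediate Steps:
$W{\left(v,p \right)} = -10 + p v$
$\left(\left(127 - 204\right) + W{\left(3,-16 \right)}\right)^{2} = \left(\left(127 - 204\right) - 58\right)^{2} = \left(-77 - 58\right)^{2} = \left(-135\right)^{2} = 18225$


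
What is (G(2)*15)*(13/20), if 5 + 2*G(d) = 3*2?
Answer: 39/8 ≈ 4.8750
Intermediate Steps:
G(d) = ½ (G(d) = -5/2 + (3*2)/2 = -5/2 + (½)*6 = -5/2 + 3 = ½)
(G(2)*15)*(13/20) = ((½)*15)*(13/20) = 15*(13*(1/20))/2 = (15/2)*(13/20) = 39/8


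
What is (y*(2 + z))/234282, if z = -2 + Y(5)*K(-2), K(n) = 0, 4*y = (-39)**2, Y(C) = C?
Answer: 0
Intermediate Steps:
y = 1521/4 (y = (1/4)*(-39)**2 = (1/4)*1521 = 1521/4 ≈ 380.25)
z = -2 (z = -2 + 5*0 = -2 + 0 = -2)
(y*(2 + z))/234282 = (1521*(2 - 2)/4)/234282 = ((1521/4)*0)*(1/234282) = 0*(1/234282) = 0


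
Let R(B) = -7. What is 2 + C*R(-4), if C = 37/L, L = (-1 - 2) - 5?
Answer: 275/8 ≈ 34.375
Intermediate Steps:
L = -8 (L = -3 - 5 = -8)
C = -37/8 (C = 37/(-8) = 37*(-1/8) = -37/8 ≈ -4.6250)
2 + C*R(-4) = 2 - 37/8*(-7) = 2 + 259/8 = 275/8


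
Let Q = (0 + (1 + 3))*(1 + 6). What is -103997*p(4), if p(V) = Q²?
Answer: -81533648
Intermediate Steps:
Q = 28 (Q = (0 + 4)*7 = 4*7 = 28)
p(V) = 784 (p(V) = 28² = 784)
-103997*p(4) = -103997*784 = -81533648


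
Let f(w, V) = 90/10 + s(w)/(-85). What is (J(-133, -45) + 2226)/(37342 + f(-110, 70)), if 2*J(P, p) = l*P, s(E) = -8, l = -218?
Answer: 203065/453549 ≈ 0.44772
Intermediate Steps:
J(P, p) = -109*P (J(P, p) = (-218*P)/2 = -109*P)
f(w, V) = 773/85 (f(w, V) = 90/10 - 8/(-85) = 90*(⅒) - 8*(-1/85) = 9 + 8/85 = 773/85)
(J(-133, -45) + 2226)/(37342 + f(-110, 70)) = (-109*(-133) + 2226)/(37342 + 773/85) = (14497 + 2226)/(3174843/85) = 16723*(85/3174843) = 203065/453549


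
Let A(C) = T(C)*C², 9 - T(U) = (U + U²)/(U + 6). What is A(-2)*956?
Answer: 32504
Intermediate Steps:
T(U) = 9 - (U + U²)/(6 + U) (T(U) = 9 - (U + U²)/(U + 6) = 9 - (U + U²)/(6 + U))
A(C) = C²*(54 - C² + 8*C)/(6 + C) (A(C) = ((54 - C² + 8*C)/(6 + C))*C² = C²*(54 - C² + 8*C)/(6 + C))
A(-2)*956 = ((-2)²*(54 - 1*(-2)² + 8*(-2))/(6 - 2))*956 = (4*(54 - 1*4 - 16)/4)*956 = (4*(¼)*(54 - 4 - 16))*956 = (4*(¼)*34)*956 = 34*956 = 32504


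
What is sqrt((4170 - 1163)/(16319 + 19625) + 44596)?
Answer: sqrt(14404213216166)/17972 ≈ 211.18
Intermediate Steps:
sqrt((4170 - 1163)/(16319 + 19625) + 44596) = sqrt(3007/35944 + 44596) = sqrt(1602961631/35944) = sqrt(14404213216166)/17972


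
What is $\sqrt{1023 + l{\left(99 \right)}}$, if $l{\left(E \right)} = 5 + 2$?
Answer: $\sqrt{1030} \approx 32.094$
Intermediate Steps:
$l{\left(E \right)} = 7$
$\sqrt{1023 + l{\left(99 \right)}} = \sqrt{1023 + 7} = \sqrt{1030}$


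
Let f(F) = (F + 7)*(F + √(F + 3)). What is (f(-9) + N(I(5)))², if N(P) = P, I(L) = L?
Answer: 505 - 92*I*√6 ≈ 505.0 - 225.35*I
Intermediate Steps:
f(F) = (7 + F)*(F + √(3 + F))
(f(-9) + N(I(5)))² = (((-9)² + 7*(-9) + 7*√(3 - 9) - 9*√(3 - 9)) + 5)² = ((81 - 63 + 7*√(-6) - 9*I*√6) + 5)² = ((81 - 63 + 7*(I*√6) - 9*I*√6) + 5)² = ((81 - 63 + 7*I*√6 - 9*I*√6) + 5)² = ((18 - 2*I*√6) + 5)² = (23 - 2*I*√6)²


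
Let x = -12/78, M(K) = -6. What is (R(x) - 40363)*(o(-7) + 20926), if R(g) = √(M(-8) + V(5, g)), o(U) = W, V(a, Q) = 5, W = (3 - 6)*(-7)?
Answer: -845483761 + 20947*I ≈ -8.4548e+8 + 20947.0*I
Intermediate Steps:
W = 21 (W = -3*(-7) = 21)
x = -2/13 (x = -12*1/78 = -2/13 ≈ -0.15385)
o(U) = 21
R(g) = I (R(g) = √(-6 + 5) = √(-1) = I)
(R(x) - 40363)*(o(-7) + 20926) = (I - 40363)*(21 + 20926) = (-40363 + I)*20947 = -845483761 + 20947*I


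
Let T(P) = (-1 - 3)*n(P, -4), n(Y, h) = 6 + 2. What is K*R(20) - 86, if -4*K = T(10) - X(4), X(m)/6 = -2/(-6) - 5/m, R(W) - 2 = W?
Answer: 239/4 ≈ 59.750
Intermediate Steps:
R(W) = 2 + W
X(m) = 2 - 30/m (X(m) = 6*(-2/(-6) - 5/m) = 6*(-2*(-1/6) - 5/m) = 6*(1/3 - 5/m) = 2 - 30/m)
n(Y, h) = 8
T(P) = -32 (T(P) = (-1 - 3)*8 = -4*8 = -32)
K = 53/8 (K = -(-32 - (2 - 30/4))/4 = -(-32 - (2 - 30*1/4))/4 = -(-32 - (2 - 15/2))/4 = -(-32 - 1*(-11/2))/4 = -(-32 + 11/2)/4 = -1/4*(-53/2) = 53/8 ≈ 6.6250)
K*R(20) - 86 = 53*(2 + 20)/8 - 86 = (53/8)*22 - 86 = 583/4 - 86 = 239/4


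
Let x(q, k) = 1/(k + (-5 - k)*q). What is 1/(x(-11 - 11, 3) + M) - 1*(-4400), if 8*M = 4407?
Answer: 3470989832/788861 ≈ 4400.0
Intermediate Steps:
M = 4407/8 (M = (⅛)*4407 = 4407/8 ≈ 550.88)
x(q, k) = 1/(k + q*(-5 - k))
1/(x(-11 - 11, 3) + M) - 1*(-4400) = 1/(-1/(-1*3 + 5*(-11 - 11) + 3*(-11 - 11)) + 4407/8) - 1*(-4400) = 1/(-1/(-3 + 5*(-22) + 3*(-22)) + 4407/8) + 4400 = 1/(-1/(-3 - 110 - 66) + 4407/8) + 4400 = 1/(-1/(-179) + 4407/8) + 4400 = 1/(-1*(-1/179) + 4407/8) + 4400 = 1/(1/179 + 4407/8) + 4400 = 1/(788861/1432) + 4400 = 1432/788861 + 4400 = 3470989832/788861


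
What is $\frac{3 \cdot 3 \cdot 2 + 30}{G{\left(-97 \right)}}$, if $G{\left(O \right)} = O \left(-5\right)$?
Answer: $\frac{48}{485} \approx 0.098969$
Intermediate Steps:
$G{\left(O \right)} = - 5 O$
$\frac{3 \cdot 3 \cdot 2 + 30}{G{\left(-97 \right)}} = \frac{3 \cdot 3 \cdot 2 + 30}{\left(-5\right) \left(-97\right)} = \frac{9 \cdot 2 + 30}{485} = \left(18 + 30\right) \frac{1}{485} = 48 \cdot \frac{1}{485} = \frac{48}{485}$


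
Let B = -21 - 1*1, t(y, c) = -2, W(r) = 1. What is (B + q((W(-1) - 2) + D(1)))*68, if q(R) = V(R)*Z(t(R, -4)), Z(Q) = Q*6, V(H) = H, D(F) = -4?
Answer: 2584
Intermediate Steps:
Z(Q) = 6*Q
B = -22 (B = -21 - 1 = -22)
q(R) = -12*R (q(R) = R*(6*(-2)) = R*(-12) = -12*R)
(B + q((W(-1) - 2) + D(1)))*68 = (-22 - 12*((1 - 2) - 4))*68 = (-22 - 12*(-1 - 4))*68 = (-22 - 12*(-5))*68 = (-22 + 60)*68 = 38*68 = 2584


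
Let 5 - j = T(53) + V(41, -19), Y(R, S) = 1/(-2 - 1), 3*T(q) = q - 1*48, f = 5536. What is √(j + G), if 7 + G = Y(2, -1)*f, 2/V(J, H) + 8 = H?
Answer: I*√149763/9 ≈ 42.999*I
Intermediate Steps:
V(J, H) = 2/(-8 + H)
T(q) = -16 + q/3 (T(q) = (q - 1*48)/3 = (q - 48)/3 = (-48 + q)/3 = -16 + q/3)
Y(R, S) = -⅓ (Y(R, S) = 1/(-3) = -⅓)
G = -5557/3 (G = -7 - ⅓*5536 = -7 - 5536/3 = -5557/3 ≈ -1852.3)
j = 92/27 (j = 5 - ((-16 + (⅓)*53) + 2/(-8 - 19)) = 5 - ((-16 + 53/3) + 2/(-27)) = 5 - (5/3 + 2*(-1/27)) = 5 - (5/3 - 2/27) = 5 - 1*43/27 = 5 - 43/27 = 92/27 ≈ 3.4074)
√(j + G) = √(92/27 - 5557/3) = √(-49921/27) = I*√149763/9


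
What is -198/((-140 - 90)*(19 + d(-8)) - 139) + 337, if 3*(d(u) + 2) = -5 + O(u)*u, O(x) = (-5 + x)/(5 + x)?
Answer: 3058709/9071 ≈ 337.20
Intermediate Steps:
O(x) = (-5 + x)/(5 + x)
d(u) = -11/3 + u*(-5 + u)/(3*(5 + u)) (d(u) = -2 + (-5 + ((-5 + u)/(5 + u))*u)/3 = -2 + (-5 + u*(-5 + u)/(5 + u))/3 = -2 + (-5/3 + u*(-5 + u)/(3*(5 + u))) = -11/3 + u*(-5 + u)/(3*(5 + u)))
-198/((-140 - 90)*(19 + d(-8)) - 139) + 337 = -198/((-140 - 90)*(19 + (-55 + (-8)² - 16*(-8))/(3*(5 - 8))) - 139) + 337 = -198/(-230*(19 + (⅓)*(-55 + 64 + 128)/(-3)) - 139) + 337 = -198/(-230*(19 + (⅓)*(-⅓)*137) - 139) + 337 = -198/(-230*(19 - 137/9) - 139) + 337 = -198/(-230*34/9 - 139) + 337 = -198/(-7820/9 - 139) + 337 = -198/(-9071/9) + 337 = -9/9071*(-198) + 337 = 1782/9071 + 337 = 3058709/9071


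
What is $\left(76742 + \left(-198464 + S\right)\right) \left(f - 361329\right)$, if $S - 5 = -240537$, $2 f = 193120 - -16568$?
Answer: $92912717190$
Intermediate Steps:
$f = 104844$ ($f = \frac{193120 - -16568}{2} = \frac{193120 + 16568}{2} = \frac{1}{2} \cdot 209688 = 104844$)
$S = -240532$ ($S = 5 - 240537 = -240532$)
$\left(76742 + \left(-198464 + S\right)\right) \left(f - 361329\right) = \left(76742 - 438996\right) \left(104844 - 361329\right) = \left(76742 - 438996\right) \left(-256485\right) = \left(-362254\right) \left(-256485\right) = 92912717190$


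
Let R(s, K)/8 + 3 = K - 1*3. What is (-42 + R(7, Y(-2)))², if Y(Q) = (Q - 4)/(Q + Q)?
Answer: 6084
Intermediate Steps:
Y(Q) = (-4 + Q)/(2*Q) (Y(Q) = (-4 + Q)/((2*Q)) = (-4 + Q)*(1/(2*Q)) = (-4 + Q)/(2*Q))
R(s, K) = -48 + 8*K (R(s, K) = -24 + 8*(K - 1*3) = -24 + 8*(K - 3) = -24 + 8*(-3 + K) = -24 + (-24 + 8*K) = -48 + 8*K)
(-42 + R(7, Y(-2)))² = (-42 + (-48 + 8*((½)*(-4 - 2)/(-2))))² = (-42 + (-48 + 8*((½)*(-½)*(-6))))² = (-42 + (-48 + 8*(3/2)))² = (-42 + (-48 + 12))² = (-42 - 36)² = (-78)² = 6084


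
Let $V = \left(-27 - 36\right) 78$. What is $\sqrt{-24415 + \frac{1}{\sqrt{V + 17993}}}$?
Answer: $\frac{\sqrt{-4176435784015 + 13079 \sqrt{13079}}}{13079} \approx 156.25 i$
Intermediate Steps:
$V = -4914$ ($V = \left(-63\right) 78 = -4914$)
$\sqrt{-24415 + \frac{1}{\sqrt{V + 17993}}} = \sqrt{-24415 + \frac{1}{\sqrt{-4914 + 17993}}} = \sqrt{-24415 + \frac{1}{\sqrt{13079}}} = \sqrt{-24415 + \frac{\sqrt{13079}}{13079}}$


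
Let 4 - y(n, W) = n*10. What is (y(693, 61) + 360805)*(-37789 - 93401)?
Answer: -46425386010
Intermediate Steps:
y(n, W) = 4 - 10*n (y(n, W) = 4 - n*10 = 4 - 10*n)
(y(693, 61) + 360805)*(-37789 - 93401) = ((4 - 10*693) + 360805)*(-37789 - 93401) = ((4 - 6930) + 360805)*(-131190) = (-6926 + 360805)*(-131190) = 353879*(-131190) = -46425386010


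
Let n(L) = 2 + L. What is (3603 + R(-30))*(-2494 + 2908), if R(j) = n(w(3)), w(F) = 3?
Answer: 1493712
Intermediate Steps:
R(j) = 5 (R(j) = 2 + 3 = 5)
(3603 + R(-30))*(-2494 + 2908) = (3603 + 5)*(-2494 + 2908) = 3608*414 = 1493712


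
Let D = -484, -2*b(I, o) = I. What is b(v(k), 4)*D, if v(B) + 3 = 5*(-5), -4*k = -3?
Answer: -6776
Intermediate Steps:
k = ¾ (k = -¼*(-3) = ¾ ≈ 0.75000)
v(B) = -28 (v(B) = -3 + 5*(-5) = -3 - 25 = -28)
b(I, o) = -I/2
b(v(k), 4)*D = -½*(-28)*(-484) = 14*(-484) = -6776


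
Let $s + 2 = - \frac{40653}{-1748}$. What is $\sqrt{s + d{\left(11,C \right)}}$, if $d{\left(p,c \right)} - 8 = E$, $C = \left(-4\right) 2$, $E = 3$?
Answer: $\frac{3 \sqrt{2737805}}{874} \approx 5.6795$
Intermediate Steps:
$C = -8$
$s = \frac{37157}{1748}$ ($s = -2 - \frac{40653}{-1748} = -2 - - \frac{40653}{1748} = -2 + \frac{40653}{1748} = \frac{37157}{1748} \approx 21.257$)
$d{\left(p,c \right)} = 11$ ($d{\left(p,c \right)} = 8 + 3 = 11$)
$\sqrt{s + d{\left(11,C \right)}} = \sqrt{\frac{37157}{1748} + 11} = \sqrt{\frac{56385}{1748}} = \frac{3 \sqrt{2737805}}{874}$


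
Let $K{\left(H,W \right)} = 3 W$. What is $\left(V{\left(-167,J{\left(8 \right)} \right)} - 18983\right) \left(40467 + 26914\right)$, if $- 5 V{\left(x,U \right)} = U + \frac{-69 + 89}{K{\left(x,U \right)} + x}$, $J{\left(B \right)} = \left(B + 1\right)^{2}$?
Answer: $- \frac{121617920949}{95} \approx -1.2802 \cdot 10^{9}$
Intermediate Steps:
$J{\left(B \right)} = \left(1 + B\right)^{2}$
$V{\left(x,U \right)} = - \frac{4}{x + 3 U} - \frac{U}{5}$ ($V{\left(x,U \right)} = - \frac{U + \frac{-69 + 89}{3 U + x}}{5} = - \frac{U + \frac{20}{x + 3 U}}{5} = - \frac{4}{x + 3 U} - \frac{U}{5}$)
$\left(V{\left(-167,J{\left(8 \right)} \right)} - 18983\right) \left(40467 + 26914\right) = \left(\frac{-20 - 3 \left(\left(1 + 8\right)^{2}\right)^{2} - \left(1 + 8\right)^{2} \left(-167\right)}{5 \left(-167 + 3 \left(1 + 8\right)^{2}\right)} - 18983\right) \left(40467 + 26914\right) = \left(\frac{-20 - 3 \left(9^{2}\right)^{2} - 9^{2} \left(-167\right)}{5 \left(-167 + 3 \cdot 9^{2}\right)} - 18983\right) 67381 = \left(\frac{-20 - 3 \cdot 81^{2} - 81 \left(-167\right)}{5 \left(-167 + 3 \cdot 81\right)} - 18983\right) 67381 = \left(\frac{-20 - 19683 + 13527}{5 \left(-167 + 243\right)} - 18983\right) 67381 = \left(\frac{-20 - 19683 + 13527}{5 \cdot 76} - 18983\right) 67381 = \left(\frac{1}{5} \cdot \frac{1}{76} \left(-6176\right) - 18983\right) 67381 = \left(- \frac{1544}{95} - 18983\right) 67381 = \left(- \frac{1804929}{95}\right) 67381 = - \frac{121617920949}{95}$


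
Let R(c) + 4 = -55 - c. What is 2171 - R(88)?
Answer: 2318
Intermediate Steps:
R(c) = -59 - c (R(c) = -4 + (-55 - c) = -59 - c)
2171 - R(88) = 2171 - (-59 - 1*88) = 2171 - (-59 - 88) = 2171 - 1*(-147) = 2171 + 147 = 2318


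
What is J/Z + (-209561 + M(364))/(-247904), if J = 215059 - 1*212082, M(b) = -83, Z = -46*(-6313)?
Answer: 7702276065/8998853224 ≈ 0.85592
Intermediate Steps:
Z = 290398
J = 2977 (J = 215059 - 212082 = 2977)
J/Z + (-209561 + M(364))/(-247904) = 2977/290398 + (-209561 - 83)/(-247904) = 2977*(1/290398) - 209644*(-1/247904) = 2977/290398 + 52411/61976 = 7702276065/8998853224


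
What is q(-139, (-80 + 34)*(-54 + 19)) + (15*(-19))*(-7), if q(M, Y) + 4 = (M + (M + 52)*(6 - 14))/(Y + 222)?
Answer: 3648069/1832 ≈ 1991.3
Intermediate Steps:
q(M, Y) = -4 + (-416 - 7*M)/(222 + Y) (q(M, Y) = -4 + (M + (M + 52)*(6 - 14))/(Y + 222) = -4 + (M + (52 + M)*(-8))/(222 + Y) = -4 + (M + (-416 - 8*M))/(222 + Y) = -4 + (-416 - 7*M)/(222 + Y))
q(-139, (-80 + 34)*(-54 + 19)) + (15*(-19))*(-7) = (-1304 - 7*(-139) - 4*(-80 + 34)*(-54 + 19))/(222 + (-80 + 34)*(-54 + 19)) + (15*(-19))*(-7) = (-1304 + 973 - (-184)*(-35))/(222 - 46*(-35)) - 285*(-7) = (-1304 + 973 - 4*1610)/(222 + 1610) + 1995 = (-1304 + 973 - 6440)/1832 + 1995 = (1/1832)*(-6771) + 1995 = -6771/1832 + 1995 = 3648069/1832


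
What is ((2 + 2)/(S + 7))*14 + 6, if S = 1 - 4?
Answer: 20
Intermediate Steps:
S = -3
((2 + 2)/(S + 7))*14 + 6 = ((2 + 2)/(-3 + 7))*14 + 6 = (4/4)*14 + 6 = (4*(1/4))*14 + 6 = 1*14 + 6 = 14 + 6 = 20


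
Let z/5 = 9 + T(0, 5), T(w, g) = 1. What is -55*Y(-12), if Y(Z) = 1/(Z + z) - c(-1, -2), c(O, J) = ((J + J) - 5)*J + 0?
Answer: 37565/38 ≈ 988.55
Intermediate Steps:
z = 50 (z = 5*(9 + 1) = 5*10 = 50)
c(O, J) = J*(-5 + 2*J) (c(O, J) = (2*J - 5)*J + 0 = (-5 + 2*J)*J + 0 = J*(-5 + 2*J) + 0 = J*(-5 + 2*J))
Y(Z) = -18 + 1/(50 + Z) (Y(Z) = 1/(Z + 50) - (-2)*(-5 + 2*(-2)) = 1/(50 + Z) - (-2)*(-5 - 4) = 1/(50 + Z) - (-2)*(-9) = 1/(50 + Z) - 1*18 = 1/(50 + Z) - 18 = -18 + 1/(50 + Z))
-55*Y(-12) = -55*(-899 - 18*(-12))/(50 - 12) = -55*(-899 + 216)/38 = -55*(-683)/38 = -55*(-683/38) = 37565/38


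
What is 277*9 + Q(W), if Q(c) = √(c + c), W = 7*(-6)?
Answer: 2493 + 2*I*√21 ≈ 2493.0 + 9.1651*I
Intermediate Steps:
W = -42
Q(c) = √2*√c (Q(c) = √(2*c) = √2*√c)
277*9 + Q(W) = 277*9 + √2*√(-42) = 2493 + √2*(I*√42) = 2493 + 2*I*√21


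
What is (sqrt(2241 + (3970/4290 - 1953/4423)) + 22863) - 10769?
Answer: 12094 + 7*sqrt(164697875716803)/1897467 ≈ 12141.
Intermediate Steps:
(sqrt(2241 + (3970/4290 - 1953/4423)) + 22863) - 10769 = (sqrt(2241 + (3970*(1/4290) - 1953*1/4423)) + 22863) - 10769 = (sqrt(2241 + (397/429 - 1953/4423)) + 22863) - 10769 = (sqrt(2241 + 918094/1897467) + 22863) - 10769 = (sqrt(4253141641/1897467) + 22863) - 10769 = (7*sqrt(164697875716803)/1897467 + 22863) - 10769 = (22863 + 7*sqrt(164697875716803)/1897467) - 10769 = 12094 + 7*sqrt(164697875716803)/1897467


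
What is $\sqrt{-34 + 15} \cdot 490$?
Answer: $490 i \sqrt{19} \approx 2135.9 i$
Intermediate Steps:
$\sqrt{-34 + 15} \cdot 490 = \sqrt{-19} \cdot 490 = i \sqrt{19} \cdot 490 = 490 i \sqrt{19}$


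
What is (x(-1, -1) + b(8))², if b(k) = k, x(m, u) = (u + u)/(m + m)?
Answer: 81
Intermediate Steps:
x(m, u) = u/m (x(m, u) = (2*u)/((2*m)) = (2*u)*(1/(2*m)) = u/m)
(x(-1, -1) + b(8))² = (-1/(-1) + 8)² = (-1*(-1) + 8)² = (1 + 8)² = 9² = 81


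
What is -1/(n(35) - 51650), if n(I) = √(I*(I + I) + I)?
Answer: 10330/533544003 + √2485/2667720015 ≈ 1.9380e-5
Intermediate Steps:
n(I) = √(I + 2*I²) (n(I) = √(I*(2*I) + I) = √(2*I² + I) = √(I + 2*I²))
-1/(n(35) - 51650) = -1/(√(35*(1 + 2*35)) - 51650) = -1/(√(35*(1 + 70)) - 51650) = -1/(√(35*71) - 51650) = -1/(√2485 - 51650) = -1/(-51650 + √2485)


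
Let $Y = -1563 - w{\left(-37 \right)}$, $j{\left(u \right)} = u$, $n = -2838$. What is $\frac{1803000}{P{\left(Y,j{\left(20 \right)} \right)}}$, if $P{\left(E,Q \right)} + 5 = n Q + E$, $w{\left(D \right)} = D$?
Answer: $- \frac{1803000}{58291} \approx -30.931$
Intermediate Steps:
$Y = -1526$ ($Y = -1563 - -37 = -1563 + 37 = -1526$)
$P{\left(E,Q \right)} = -5 + E - 2838 Q$ ($P{\left(E,Q \right)} = -5 + \left(- 2838 Q + E\right) = -5 + \left(E - 2838 Q\right) = -5 + E - 2838 Q$)
$\frac{1803000}{P{\left(Y,j{\left(20 \right)} \right)}} = \frac{1803000}{-5 - 1526 - 56760} = \frac{1803000}{-58291} = 1803000 \left(- \frac{1}{58291}\right) = - \frac{1803000}{58291}$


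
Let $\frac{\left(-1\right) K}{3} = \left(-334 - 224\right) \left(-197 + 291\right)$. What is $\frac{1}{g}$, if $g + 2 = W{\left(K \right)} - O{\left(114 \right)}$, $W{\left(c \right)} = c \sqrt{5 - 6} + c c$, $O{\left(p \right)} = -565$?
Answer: $\frac{24760911299}{613102728381706778137} - \frac{157356 i}{613102728381706778137} \approx 4.0386 \cdot 10^{-11} - 2.5666 \cdot 10^{-16} i$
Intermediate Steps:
$K = 157356$ ($K = - 3 \left(-334 - 224\right) \left(-197 + 291\right) = - 3 \left(\left(-558\right) 94\right) = \left(-3\right) \left(-52452\right) = 157356$)
$W{\left(c \right)} = c^{2} + i c$ ($W{\left(c \right)} = c \sqrt{-1} + c^{2} = c i + c^{2} = i c + c^{2} = c^{2} + i c$)
$g = 24760911299 + 157356 i$ ($g = -2 + \left(157356 \left(i + 157356\right) - -565\right) = -2 + \left(157356 \left(157356 + i\right) + 565\right) = -2 + \left(\left(24760910736 + 157356 i\right) + 565\right) = -2 + \left(24760911301 + 157356 i\right) = 24760911299 + 157356 i \approx 2.4761 \cdot 10^{10} + 1.5736 \cdot 10^{5} i$)
$\frac{1}{g} = \frac{1}{24760911299 + 157356 i} = \frac{24760911299 - 157356 i}{613102728381706778137}$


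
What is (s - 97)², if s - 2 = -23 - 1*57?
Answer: 30625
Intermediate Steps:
s = -78 (s = 2 + (-23 - 1*57) = 2 + (-23 - 57) = 2 - 80 = -78)
(s - 97)² = (-78 - 97)² = (-175)² = 30625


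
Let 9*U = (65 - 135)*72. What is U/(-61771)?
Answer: 560/61771 ≈ 0.0090657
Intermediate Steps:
U = -560 (U = ((65 - 135)*72)/9 = (-70*72)/9 = (1/9)*(-5040) = -560)
U/(-61771) = -560/(-61771) = -560*(-1/61771) = 560/61771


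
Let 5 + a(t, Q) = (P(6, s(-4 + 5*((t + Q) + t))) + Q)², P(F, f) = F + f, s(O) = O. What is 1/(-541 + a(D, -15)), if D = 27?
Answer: 1/32578 ≈ 3.0696e-5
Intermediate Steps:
a(t, Q) = -5 + (2 + 6*Q + 10*t)² (a(t, Q) = -5 + ((6 + (-4 + 5*((t + Q) + t))) + Q)² = -5 + ((6 + (-4 + 5*((Q + t) + t))) + Q)² = -5 + ((6 + (-4 + 5*(Q + 2*t))) + Q)² = -5 + ((6 + (-4 + (5*Q + 10*t))) + Q)² = -5 + ((6 + (-4 + 5*Q + 10*t)) + Q)² = -5 + ((2 + 5*Q + 10*t) + Q)² = -5 + (2 + 6*Q + 10*t)²)
1/(-541 + a(D, -15)) = 1/(-541 + (-5 + 4*(1 + 3*(-15) + 5*27)²)) = 1/(-541 + (-5 + 4*(1 - 45 + 135)²)) = 1/(-541 + (-5 + 4*91²)) = 1/(-541 + (-5 + 4*8281)) = 1/(-541 + (-5 + 33124)) = 1/(-541 + 33119) = 1/32578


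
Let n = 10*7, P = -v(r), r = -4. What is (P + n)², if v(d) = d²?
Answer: 2916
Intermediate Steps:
P = -16 (P = -1*(-4)² = -1*16 = -16)
n = 70
(P + n)² = (-16 + 70)² = 54² = 2916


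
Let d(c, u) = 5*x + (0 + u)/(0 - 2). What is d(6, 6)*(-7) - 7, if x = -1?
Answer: 49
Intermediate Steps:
d(c, u) = -5 - u/2 (d(c, u) = 5*(-1) + (0 + u)/(0 - 2) = -5 + u/(-2) = -5 + u*(-½) = -5 - u/2)
d(6, 6)*(-7) - 7 = (-5 - ½*6)*(-7) - 7 = (-5 - 3)*(-7) - 7 = -8*(-7) - 7 = 56 - 7 = 49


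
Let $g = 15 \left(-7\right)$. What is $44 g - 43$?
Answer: $-4663$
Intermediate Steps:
$g = -105$
$44 g - 43 = 44 \left(-105\right) - 43 = -4620 - 43 = -4663$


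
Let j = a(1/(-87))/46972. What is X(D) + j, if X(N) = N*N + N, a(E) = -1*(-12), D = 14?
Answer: 2466033/11743 ≈ 210.00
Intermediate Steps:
a(E) = 12
X(N) = N + N² (X(N) = N² + N = N + N²)
j = 3/11743 (j = 12/46972 = 12*(1/46972) = 3/11743 ≈ 0.00025547)
X(D) + j = 14*(1 + 14) + 3/11743 = 14*15 + 3/11743 = 210 + 3/11743 = 2466033/11743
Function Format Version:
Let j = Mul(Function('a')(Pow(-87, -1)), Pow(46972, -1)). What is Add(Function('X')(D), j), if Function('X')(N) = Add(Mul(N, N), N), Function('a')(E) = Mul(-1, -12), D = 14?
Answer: Rational(2466033, 11743) ≈ 210.00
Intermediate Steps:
Function('a')(E) = 12
Function('X')(N) = Add(N, Pow(N, 2)) (Function('X')(N) = Add(Pow(N, 2), N) = Add(N, Pow(N, 2)))
j = Rational(3, 11743) (j = Mul(12, Pow(46972, -1)) = Mul(12, Rational(1, 46972)) = Rational(3, 11743) ≈ 0.00025547)
Add(Function('X')(D), j) = Add(Mul(14, Add(1, 14)), Rational(3, 11743)) = Add(Mul(14, 15), Rational(3, 11743)) = Add(210, Rational(3, 11743)) = Rational(2466033, 11743)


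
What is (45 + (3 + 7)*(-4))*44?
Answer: 220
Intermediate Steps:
(45 + (3 + 7)*(-4))*44 = (45 + 10*(-4))*44 = (45 - 40)*44 = 5*44 = 220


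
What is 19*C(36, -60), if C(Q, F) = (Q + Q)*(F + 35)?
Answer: -34200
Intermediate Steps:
C(Q, F) = 2*Q*(35 + F) (C(Q, F) = (2*Q)*(35 + F) = 2*Q*(35 + F))
19*C(36, -60) = 19*(2*36*(35 - 60)) = 19*(2*36*(-25)) = 19*(-1800) = -34200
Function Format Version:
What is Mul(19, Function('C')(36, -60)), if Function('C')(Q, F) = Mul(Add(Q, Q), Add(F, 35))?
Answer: -34200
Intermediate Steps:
Function('C')(Q, F) = Mul(2, Q, Add(35, F)) (Function('C')(Q, F) = Mul(Mul(2, Q), Add(35, F)) = Mul(2, Q, Add(35, F)))
Mul(19, Function('C')(36, -60)) = Mul(19, Mul(2, 36, Add(35, -60))) = Mul(19, Mul(2, 36, -25)) = Mul(19, -1800) = -34200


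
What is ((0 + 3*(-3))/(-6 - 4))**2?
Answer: 81/100 ≈ 0.81000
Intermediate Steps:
((0 + 3*(-3))/(-6 - 4))**2 = ((0 - 9)/(-10))**2 = (-1/10*(-9))**2 = (9/10)**2 = 81/100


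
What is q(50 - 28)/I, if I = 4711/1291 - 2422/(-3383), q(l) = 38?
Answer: 165963214/19064115 ≈ 8.7055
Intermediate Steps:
I = 19064115/4367453 (I = 4711*(1/1291) - 2422*(-1/3383) = 4711/1291 + 2422/3383 = 19064115/4367453 ≈ 4.3650)
q(50 - 28)/I = 38/(19064115/4367453) = 38*(4367453/19064115) = 165963214/19064115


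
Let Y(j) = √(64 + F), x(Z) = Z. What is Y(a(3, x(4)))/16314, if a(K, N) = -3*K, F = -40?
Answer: √6/8157 ≈ 0.00030029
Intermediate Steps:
Y(j) = 2*√6 (Y(j) = √(64 - 40) = √24 = 2*√6)
Y(a(3, x(4)))/16314 = (2*√6)/16314 = (2*√6)*(1/16314) = √6/8157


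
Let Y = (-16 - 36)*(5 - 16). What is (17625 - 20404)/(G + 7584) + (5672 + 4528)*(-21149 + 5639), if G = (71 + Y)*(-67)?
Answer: -802242341603/5071 ≈ -1.5820e+8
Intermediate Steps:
Y = 572 (Y = -52*(-11) = 572)
G = -43081 (G = (71 + 572)*(-67) = 643*(-67) = -43081)
(17625 - 20404)/(G + 7584) + (5672 + 4528)*(-21149 + 5639) = (17625 - 20404)/(-43081 + 7584) + (5672 + 4528)*(-21149 + 5639) = -2779/(-35497) + 10200*(-15510) = -2779*(-1/35497) - 158202000 = 397/5071 - 158202000 = -802242341603/5071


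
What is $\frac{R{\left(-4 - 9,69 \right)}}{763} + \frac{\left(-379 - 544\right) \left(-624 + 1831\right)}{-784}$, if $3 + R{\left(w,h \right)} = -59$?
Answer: $\frac{121425705}{85456} \approx 1420.9$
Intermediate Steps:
$R{\left(w,h \right)} = -62$ ($R{\left(w,h \right)} = -3 - 59 = -62$)
$\frac{R{\left(-4 - 9,69 \right)}}{763} + \frac{\left(-379 - 544\right) \left(-624 + 1831\right)}{-784} = - \frac{62}{763} + \frac{\left(-379 - 544\right) \left(-624 + 1831\right)}{-784} = \left(-62\right) \frac{1}{763} + \left(-923\right) 1207 \left(- \frac{1}{784}\right) = - \frac{62}{763} - - \frac{1114061}{784} = - \frac{62}{763} + \frac{1114061}{784} = \frac{121425705}{85456}$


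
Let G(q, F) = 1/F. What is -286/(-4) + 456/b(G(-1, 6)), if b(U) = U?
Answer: 5615/2 ≈ 2807.5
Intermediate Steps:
-286/(-4) + 456/b(G(-1, 6)) = -286/(-4) + 456/(1/6) = -286*(-¼) + 456/(⅙) = 143/2 + 456*6 = 143/2 + 2736 = 5615/2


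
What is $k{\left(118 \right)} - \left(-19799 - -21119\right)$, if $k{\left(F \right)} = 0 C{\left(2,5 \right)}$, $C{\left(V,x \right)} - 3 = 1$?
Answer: $-1320$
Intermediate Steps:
$C{\left(V,x \right)} = 4$ ($C{\left(V,x \right)} = 3 + 1 = 4$)
$k{\left(F \right)} = 0$ ($k{\left(F \right)} = 0 \cdot 4 = 0$)
$k{\left(118 \right)} - \left(-19799 - -21119\right) = 0 - \left(-19799 - -21119\right) = 0 - \left(-19799 + 21119\right) = 0 - 1320 = -1320$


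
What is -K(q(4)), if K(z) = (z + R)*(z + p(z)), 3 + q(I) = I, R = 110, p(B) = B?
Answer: -222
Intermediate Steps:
q(I) = -3 + I
K(z) = 2*z*(110 + z) (K(z) = (z + 110)*(z + z) = (110 + z)*(2*z) = 2*z*(110 + z))
-K(q(4)) = -2*(-3 + 4)*(110 + (-3 + 4)) = -2*(110 + 1) = -2*111 = -1*222 = -222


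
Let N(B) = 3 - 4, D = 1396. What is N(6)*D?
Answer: -1396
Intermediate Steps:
N(B) = -1
N(6)*D = -1*1396 = -1396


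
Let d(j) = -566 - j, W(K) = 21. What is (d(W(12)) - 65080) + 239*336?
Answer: 14637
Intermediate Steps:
(d(W(12)) - 65080) + 239*336 = ((-566 - 1*21) - 65080) + 239*336 = ((-566 - 21) - 65080) + 80304 = (-587 - 65080) + 80304 = -65667 + 80304 = 14637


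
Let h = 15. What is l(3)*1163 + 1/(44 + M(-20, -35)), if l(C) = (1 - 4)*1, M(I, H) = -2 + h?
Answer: -198872/57 ≈ -3489.0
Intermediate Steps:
M(I, H) = 13 (M(I, H) = -2 + 15 = 13)
l(C) = -3 (l(C) = -3*1 = -3)
l(3)*1163 + 1/(44 + M(-20, -35)) = -3*1163 + 1/(44 + 13) = -3489 + 1/57 = -198872/57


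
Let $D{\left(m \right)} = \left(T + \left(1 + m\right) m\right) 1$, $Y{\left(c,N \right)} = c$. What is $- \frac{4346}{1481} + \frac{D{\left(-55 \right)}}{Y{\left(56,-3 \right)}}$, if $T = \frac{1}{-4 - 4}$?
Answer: $\frac{33240071}{663488} \approx 50.099$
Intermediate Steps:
$T = - \frac{1}{8}$ ($T = \frac{1}{-8} = - \frac{1}{8} \approx -0.125$)
$D{\left(m \right)} = - \frac{1}{8} + m \left(1 + m\right)$ ($D{\left(m \right)} = \left(- \frac{1}{8} + \left(1 + m\right) m\right) 1 = \left(- \frac{1}{8} + m \left(1 + m\right)\right) 1 = - \frac{1}{8} + m \left(1 + m\right)$)
$- \frac{4346}{1481} + \frac{D{\left(-55 \right)}}{Y{\left(56,-3 \right)}} = - \frac{4346}{1481} + \frac{- \frac{1}{8} - 55 + \left(-55\right)^{2}}{56} = \left(-4346\right) \frac{1}{1481} + \left(- \frac{1}{8} - 55 + 3025\right) \frac{1}{56} = - \frac{4346}{1481} + \frac{23759}{8} \cdot \frac{1}{56} = - \frac{4346}{1481} + \frac{23759}{448} = \frac{33240071}{663488}$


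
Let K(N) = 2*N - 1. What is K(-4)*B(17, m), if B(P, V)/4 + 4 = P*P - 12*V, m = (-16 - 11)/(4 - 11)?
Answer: -60156/7 ≈ -8593.7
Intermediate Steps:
K(N) = -1 + 2*N
m = 27/7 (m = -27/(-7) = -27*(-⅐) = 27/7 ≈ 3.8571)
B(P, V) = -16 - 48*V + 4*P² (B(P, V) = -16 + 4*(P*P - 12*V) = -16 + 4*(P² - 12*V) = -16 + (-48*V + 4*P²) = -16 - 48*V + 4*P²)
K(-4)*B(17, m) = (-1 + 2*(-4))*(-16 - 48*27/7 + 4*17²) = (-1 - 8)*(-16 - 1296/7 + 4*289) = -9*(-16 - 1296/7 + 1156) = -9*6684/7 = -60156/7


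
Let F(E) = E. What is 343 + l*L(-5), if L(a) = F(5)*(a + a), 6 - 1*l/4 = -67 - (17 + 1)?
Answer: -17857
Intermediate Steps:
l = 364 (l = 24 - 4*(-67 - (17 + 1)) = 24 - 4*(-67 - 1*18) = 24 - 4*(-67 - 18) = 24 - 4*(-85) = 24 + 340 = 364)
L(a) = 10*a (L(a) = 5*(a + a) = 5*(2*a) = 10*a)
343 + l*L(-5) = 343 + 364*(10*(-5)) = 343 + 364*(-50) = 343 - 18200 = -17857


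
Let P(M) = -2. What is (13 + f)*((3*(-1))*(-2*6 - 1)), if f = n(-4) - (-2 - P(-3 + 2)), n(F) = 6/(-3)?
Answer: 429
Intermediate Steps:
n(F) = -2 (n(F) = 6*(-⅓) = -2)
f = -2 (f = -2 - (-2 - 1*(-2)) = -2 - (-2 + 2) = -2 - 1*0 = -2 + 0 = -2)
(13 + f)*((3*(-1))*(-2*6 - 1)) = (13 - 2)*((3*(-1))*(-2*6 - 1)) = 11*(-3*(-12 - 1)) = 11*(-3*(-13)) = 11*39 = 429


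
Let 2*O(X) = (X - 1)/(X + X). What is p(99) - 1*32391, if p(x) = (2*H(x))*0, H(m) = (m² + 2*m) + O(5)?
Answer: -32391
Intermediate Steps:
O(X) = (-1 + X)/(4*X) (O(X) = ((X - 1)/(X + X))/2 = ((-1 + X)/((2*X)))/2 = ((-1 + X)*(1/(2*X)))/2 = ((-1 + X)/(2*X))/2 = (-1 + X)/(4*X))
H(m) = ⅕ + m² + 2*m (H(m) = (m² + 2*m) + (¼)*(-1 + 5)/5 = (m² + 2*m) + (¼)*(⅕)*4 = (m² + 2*m) + ⅕ = ⅕ + m² + 2*m)
p(x) = 0 (p(x) = (2*(⅕ + x² + 2*x))*0 = (⅖ + 2*x² + 4*x)*0 = 0)
p(99) - 1*32391 = 0 - 1*32391 = 0 - 32391 = -32391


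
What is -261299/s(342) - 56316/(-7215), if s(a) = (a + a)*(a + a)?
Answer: 627243749/86553360 ≈ 7.2469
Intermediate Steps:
s(a) = 4*a² (s(a) = (2*a)*(2*a) = 4*a²)
-261299/s(342) - 56316/(-7215) = -261299/(4*342²) - 56316/(-7215) = -261299/(4*116964) - 56316*(-1/7215) = -261299/467856 + 1444/185 = 627243749/86553360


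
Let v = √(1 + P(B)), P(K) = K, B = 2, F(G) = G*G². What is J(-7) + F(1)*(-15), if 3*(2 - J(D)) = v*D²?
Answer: -13 - 49*√3/3 ≈ -41.290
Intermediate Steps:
F(G) = G³
v = √3 (v = √(1 + 2) = √3 ≈ 1.7320)
J(D) = 2 - √3*D²/3
J(-7) + F(1)*(-15) = (2 - ⅓*√3*(-7)²) + 1³*(-15) = (2 - ⅓*√3*49) + 1*(-15) = (2 - 49*√3/3) - 15 = -13 - 49*√3/3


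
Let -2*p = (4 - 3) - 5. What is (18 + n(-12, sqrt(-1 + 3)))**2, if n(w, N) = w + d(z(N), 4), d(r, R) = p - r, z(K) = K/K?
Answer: 49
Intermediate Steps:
p = 2 (p = -((4 - 3) - 5)/2 = -(1 - 5)/2 = -1/2*(-4) = 2)
z(K) = 1
d(r, R) = 2 - r
n(w, N) = 1 + w (n(w, N) = w + (2 - 1*1) = w + (2 - 1) = w + 1 = 1 + w)
(18 + n(-12, sqrt(-1 + 3)))**2 = (18 + (1 - 12))**2 = (18 - 11)**2 = 7**2 = 49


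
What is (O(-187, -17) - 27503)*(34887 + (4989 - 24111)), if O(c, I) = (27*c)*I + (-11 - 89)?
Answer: 917995950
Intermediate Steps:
O(c, I) = -100 + 27*I*c (O(c, I) = 27*I*c - 100 = -100 + 27*I*c)
(O(-187, -17) - 27503)*(34887 + (4989 - 24111)) = ((-100 + 27*(-17)*(-187)) - 27503)*(34887 + (4989 - 24111)) = ((-100 + 85833) - 27503)*(34887 - 19122) = (85733 - 27503)*15765 = 58230*15765 = 917995950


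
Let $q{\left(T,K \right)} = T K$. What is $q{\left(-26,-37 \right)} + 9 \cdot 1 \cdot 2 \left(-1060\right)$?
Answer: $-18118$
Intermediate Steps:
$q{\left(T,K \right)} = K T$
$q{\left(-26,-37 \right)} + 9 \cdot 1 \cdot 2 \left(-1060\right) = \left(-37\right) \left(-26\right) + 9 \cdot 1 \cdot 2 \left(-1060\right) = 962 + 9 \cdot 2 \left(-1060\right) = 962 + 18 \left(-1060\right) = 962 - 19080 = -18118$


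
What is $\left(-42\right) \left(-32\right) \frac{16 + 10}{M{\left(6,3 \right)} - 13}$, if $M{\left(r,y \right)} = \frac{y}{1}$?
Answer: $- \frac{17472}{5} \approx -3494.4$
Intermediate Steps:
$M{\left(r,y \right)} = y$ ($M{\left(r,y \right)} = y 1 = y$)
$\left(-42\right) \left(-32\right) \frac{16 + 10}{M{\left(6,3 \right)} - 13} = \left(-42\right) \left(-32\right) \frac{16 + 10}{3 - 13} = 1344 \frac{26}{-10} = 1344 \cdot 26 \left(- \frac{1}{10}\right) = 1344 \left(- \frac{13}{5}\right) = - \frac{17472}{5}$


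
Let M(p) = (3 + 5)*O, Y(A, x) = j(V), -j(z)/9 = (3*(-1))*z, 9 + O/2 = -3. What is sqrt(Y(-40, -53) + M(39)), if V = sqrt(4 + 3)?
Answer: sqrt(-192 + 27*sqrt(7)) ≈ 10.98*I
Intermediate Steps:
O = -24 (O = -18 + 2*(-3) = -18 - 6 = -24)
V = sqrt(7) ≈ 2.6458
j(z) = 27*z (j(z) = -9*3*(-1)*z = -(-27)*z = 27*z)
Y(A, x) = 27*sqrt(7)
M(p) = -192 (M(p) = (3 + 5)*(-24) = 8*(-24) = -192)
sqrt(Y(-40, -53) + M(39)) = sqrt(27*sqrt(7) - 192) = sqrt(-192 + 27*sqrt(7))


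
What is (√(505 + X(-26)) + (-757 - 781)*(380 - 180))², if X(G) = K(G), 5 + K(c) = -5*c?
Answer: 94617760630 - 1845600*√70 ≈ 9.4602e+10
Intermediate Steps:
K(c) = -5 - 5*c
X(G) = -5 - 5*G
(√(505 + X(-26)) + (-757 - 781)*(380 - 180))² = (√(505 + (-5 - 5*(-26))) + (-757 - 781)*(380 - 180))² = (√(505 + (-5 + 130)) - 1538*200)² = (√(505 + 125) - 307600)² = (√630 - 307600)² = (3*√70 - 307600)² = (-307600 + 3*√70)²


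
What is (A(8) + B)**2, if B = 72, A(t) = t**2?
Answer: 18496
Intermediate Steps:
(A(8) + B)**2 = (8**2 + 72)**2 = (64 + 72)**2 = 136**2 = 18496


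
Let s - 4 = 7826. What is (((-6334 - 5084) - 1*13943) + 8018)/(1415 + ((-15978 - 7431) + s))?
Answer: 17343/14164 ≈ 1.2244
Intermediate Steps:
s = 7830 (s = 4 + 7826 = 7830)
(((-6334 - 5084) - 1*13943) + 8018)/(1415 + ((-15978 - 7431) + s)) = (((-6334 - 5084) - 1*13943) + 8018)/(1415 + ((-15978 - 7431) + 7830)) = ((-11418 - 13943) + 8018)/(1415 + (-23409 + 7830)) = (-25361 + 8018)/(1415 - 15579) = -17343/(-14164) = -17343*(-1/14164) = 17343/14164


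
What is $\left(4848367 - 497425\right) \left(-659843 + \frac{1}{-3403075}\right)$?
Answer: $- \frac{9770019451427726892}{3403075} \approx -2.8709 \cdot 10^{12}$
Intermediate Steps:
$\left(4848367 - 497425\right) \left(-659843 + \frac{1}{-3403075}\right) = 4350942 \left(-659843 - \frac{1}{3403075}\right) = 4350942 \left(- \frac{2245495217226}{3403075}\right) = - \frac{9770019451427726892}{3403075}$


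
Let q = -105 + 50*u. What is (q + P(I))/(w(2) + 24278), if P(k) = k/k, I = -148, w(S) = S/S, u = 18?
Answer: 796/24279 ≈ 0.032786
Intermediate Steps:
w(S) = 1
q = 795 (q = -105 + 50*18 = -105 + 900 = 795)
P(k) = 1
(q + P(I))/(w(2) + 24278) = (795 + 1)/(1 + 24278) = 796/24279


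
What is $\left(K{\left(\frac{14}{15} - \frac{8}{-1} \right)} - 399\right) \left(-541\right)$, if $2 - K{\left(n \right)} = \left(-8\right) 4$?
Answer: $197465$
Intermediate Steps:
$K{\left(n \right)} = 34$ ($K{\left(n \right)} = 2 - \left(-8\right) 4 = 2 - -32 = 2 + 32 = 34$)
$\left(K{\left(\frac{14}{15} - \frac{8}{-1} \right)} - 399\right) \left(-541\right) = \left(34 - 399\right) \left(-541\right) = \left(-365\right) \left(-541\right) = 197465$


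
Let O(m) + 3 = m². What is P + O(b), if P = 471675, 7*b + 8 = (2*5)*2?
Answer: 23112072/49 ≈ 4.7168e+5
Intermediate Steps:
b = 12/7 (b = -8/7 + ((2*5)*2)/7 = -8/7 + (10*2)/7 = -8/7 + (⅐)*20 = -8/7 + 20/7 = 12/7 ≈ 1.7143)
O(m) = -3 + m²
P + O(b) = 471675 + (-3 + (12/7)²) = 471675 + (-3 + 144/49) = 471675 - 3/49 = 23112072/49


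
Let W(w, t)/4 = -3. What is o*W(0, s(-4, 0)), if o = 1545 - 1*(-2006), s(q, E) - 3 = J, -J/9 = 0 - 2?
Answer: -42612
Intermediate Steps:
J = 18 (J = -9*(0 - 2) = -9*(-2) = 18)
s(q, E) = 21 (s(q, E) = 3 + 18 = 21)
W(w, t) = -12 (W(w, t) = 4*(-3) = -12)
o = 3551 (o = 1545 + 2006 = 3551)
o*W(0, s(-4, 0)) = 3551*(-12) = -42612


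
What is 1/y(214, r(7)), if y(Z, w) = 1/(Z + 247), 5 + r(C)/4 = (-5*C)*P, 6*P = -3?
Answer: 461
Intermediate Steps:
P = -1/2 (P = (1/6)*(-3) = -1/2 ≈ -0.50000)
r(C) = -20 + 10*C (r(C) = -20 + 4*(-5*C*(-1/2)) = -20 + 4*(5*C/2) = -20 + 10*C)
y(Z, w) = 1/(247 + Z)
1/y(214, r(7)) = 1/(1/(247 + 214)) = 1/(1/461) = 461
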